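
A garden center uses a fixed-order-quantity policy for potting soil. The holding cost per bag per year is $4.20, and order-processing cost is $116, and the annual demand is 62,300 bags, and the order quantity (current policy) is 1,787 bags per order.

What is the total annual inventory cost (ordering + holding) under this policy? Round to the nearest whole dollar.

$7,797

Orders/yr = 62,300/1,787 = 34.863; ordering cost = 34.863 × $116 = $4,044.10
Average inventory = 1,787/2 = 893.5; holding cost = 893.5 × $4.2 = $3,752.70
Total = $4,044.10 + $3,752.70 = $7,796.80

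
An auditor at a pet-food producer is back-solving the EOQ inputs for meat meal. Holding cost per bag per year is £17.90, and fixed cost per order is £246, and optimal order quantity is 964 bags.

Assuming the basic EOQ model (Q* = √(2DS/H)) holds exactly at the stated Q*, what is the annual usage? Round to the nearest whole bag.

33,810 bags per year

From Q* = √(2DS/H) ⇒ Q*² = 2DS/H.
D = Q²H / (2S) = 964² × 17.9 / (2 × 246) = 33,809.75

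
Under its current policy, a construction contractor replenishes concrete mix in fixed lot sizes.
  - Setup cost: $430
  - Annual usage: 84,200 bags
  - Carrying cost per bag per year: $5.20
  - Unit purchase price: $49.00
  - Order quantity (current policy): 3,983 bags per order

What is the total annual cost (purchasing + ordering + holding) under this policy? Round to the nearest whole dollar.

$4,145,246

Ordering: D/Q × S = 84,200/3,983 × $430 = $9,090.13
Holding:  Q/2 × H = 3,983/2 × $5.2 = $10,355.80
Purchase cost = D·C = 84,200 × 49 = $4,125,800.00
Total = $9,090.13 + $10,355.80 + $4,125,800.00 = $4,145,245.93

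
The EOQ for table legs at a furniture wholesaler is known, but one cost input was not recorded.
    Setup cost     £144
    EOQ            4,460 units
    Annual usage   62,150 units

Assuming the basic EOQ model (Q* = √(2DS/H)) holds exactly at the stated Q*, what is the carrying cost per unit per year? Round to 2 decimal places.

Since Q* = (2DS/H)^½, squaring gives Q*²·H = 2DS.
H = 2DS / Q² = 2 × 62,150 × 144 / 4,460² = 0.8998

£0.90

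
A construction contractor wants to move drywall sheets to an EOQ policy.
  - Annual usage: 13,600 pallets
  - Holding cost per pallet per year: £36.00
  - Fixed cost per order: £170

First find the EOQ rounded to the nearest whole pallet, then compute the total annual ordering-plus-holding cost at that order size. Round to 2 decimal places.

Q* = √(2·D·S / H) = √(2·13,600·170 / 36) = √128,444.4 ≈ 358.39 → Q = 358 pallets
Orders/yr = 13,600/358 = 37.989; ordering cost = 37.989 × £170 = £6,458.10
Average inventory = 358/2 = 179; holding cost = 179 × £36 = £6,444.00
Total = £6,458.10 + £6,444.00 = £12,902.10

£12,902.10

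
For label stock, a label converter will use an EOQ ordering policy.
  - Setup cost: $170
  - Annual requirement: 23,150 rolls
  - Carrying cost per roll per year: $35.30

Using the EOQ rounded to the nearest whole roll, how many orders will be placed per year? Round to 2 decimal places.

49.05 orders per year

2DS/H = 2·23,150·170/35.3 = 222,974.50
EOQ = √222,974.50 ≈ 472.20 → Q = 472
N = D/Q = 23,150/472 ≈ 49.047 orders/yr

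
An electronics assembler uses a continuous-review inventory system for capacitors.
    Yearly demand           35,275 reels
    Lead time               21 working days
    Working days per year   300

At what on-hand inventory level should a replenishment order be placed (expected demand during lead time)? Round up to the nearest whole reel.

2,470 reels

Daily demand d = 35,275 / 300 = 117.583 reels/day
Demand during lead time = 117.583 × 21 = 2,469.25
Reorder point = 2,469.25 → round up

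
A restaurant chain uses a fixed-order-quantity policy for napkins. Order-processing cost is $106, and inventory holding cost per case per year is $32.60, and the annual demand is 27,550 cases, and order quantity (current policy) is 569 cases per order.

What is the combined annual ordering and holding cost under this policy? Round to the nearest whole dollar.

$14,407

Ordering: D/Q × S = 27,550/569 × $106 = $5,132.34
Holding:  Q/2 × H = 569/2 × $32.6 = $9,274.70
Total = $5,132.34 + $9,274.70 = $14,407.04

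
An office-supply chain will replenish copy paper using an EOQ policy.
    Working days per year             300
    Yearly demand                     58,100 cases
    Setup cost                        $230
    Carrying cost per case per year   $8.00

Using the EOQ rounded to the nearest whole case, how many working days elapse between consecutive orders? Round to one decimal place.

Q* = √(2·D·S / H) = √(2·58,100·230 / 8) = √3,340,750.0 ≈ 1,827.77 → Q = 1,828 cases
Days between orders = 300 / (D/Q) = 300 / 31.783 ≈ 9.439

9.4 days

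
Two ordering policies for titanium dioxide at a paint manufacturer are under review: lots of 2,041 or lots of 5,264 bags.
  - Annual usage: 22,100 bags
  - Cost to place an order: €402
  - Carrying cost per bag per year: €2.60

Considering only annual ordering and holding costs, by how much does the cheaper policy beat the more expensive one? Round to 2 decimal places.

€1,524.76

Annual cost at Q: ordering D·S/Q plus holding Q·H/2.
TC(2,041) = (22,100/2,041)×402 + (2,041/2)×2.6 = €7,006.17
TC(5,264) = (22,100/5,264)×402 + (5,264/2)×2.6 = €8,530.93
Cheaper: Q = 2,041.  Difference = €1,524.76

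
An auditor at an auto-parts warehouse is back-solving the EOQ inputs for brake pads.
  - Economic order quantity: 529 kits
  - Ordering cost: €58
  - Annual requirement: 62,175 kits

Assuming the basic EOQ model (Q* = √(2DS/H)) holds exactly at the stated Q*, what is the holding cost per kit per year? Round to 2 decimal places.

€25.77

EOQ relation: Q² = 2DS/H, so rearrange for the unknown.
H = 2DS / Q² = 2 × 62,175 × 58 / 529² = 25.7728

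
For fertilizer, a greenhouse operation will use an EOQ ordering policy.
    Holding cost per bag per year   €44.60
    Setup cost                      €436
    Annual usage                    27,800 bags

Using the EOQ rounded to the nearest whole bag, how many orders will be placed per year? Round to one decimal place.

2DS/H = 2·27,800·436/44.6 = 543,533.63
EOQ = √543,533.63 ≈ 737.25 → Q = 737
N = D/Q = 27,800/737 ≈ 37.720 orders/yr

37.7 orders per year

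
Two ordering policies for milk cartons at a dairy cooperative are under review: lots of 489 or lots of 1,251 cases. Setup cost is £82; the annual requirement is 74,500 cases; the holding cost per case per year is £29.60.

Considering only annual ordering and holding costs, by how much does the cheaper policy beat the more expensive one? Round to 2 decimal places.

£3,668.05

For each Q, cost = (D/Q)·S + (Q/2)·H.
TC(489) = (74,500/489)×82 + (489/2)×29.6 = £19,730.04
TC(1,251) = (74,500/1,251)×82 + (1,251/2)×29.6 = £23,398.09
Lots of 489 are cheaper by £3,668.05.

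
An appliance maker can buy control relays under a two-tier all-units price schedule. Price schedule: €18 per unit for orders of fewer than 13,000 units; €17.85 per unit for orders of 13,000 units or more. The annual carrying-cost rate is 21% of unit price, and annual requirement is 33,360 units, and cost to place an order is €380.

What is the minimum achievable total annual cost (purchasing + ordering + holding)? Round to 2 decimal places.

€610,269.62

H₁ = 21%×€18 = €3.7800;  H₂ = 21%×€17.85 = €3.7485
EOQ₁ = √(2×33,360×380/3.7800) = 2,589.85  (< 13,000, feasible at tier 1)
EOQ₂ = √(2×33,360×380/3.7485) = 2,600.70  (< 13,000 → use Q = 13,000 at tier-2 price)
TC(tier 1 (EOQ₁), Q≈2,589.8) = €610,269.62
TC(tier 2, Q≈13,000.0) = €620,816.39
Minimum at tier 1 (EOQ₁): €610,269.62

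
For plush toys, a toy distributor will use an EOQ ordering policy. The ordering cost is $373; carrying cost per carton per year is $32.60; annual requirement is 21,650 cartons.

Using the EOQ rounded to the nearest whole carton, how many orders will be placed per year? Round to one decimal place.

EOQ = √(2DS/H) = √(2 × 21,650 × 373 / 32.6)
    = √(495,426.38) ≈ 703.87 → Q = 704
N = D/Q = 21,650/704 ≈ 30.753 orders/yr

30.8 orders per year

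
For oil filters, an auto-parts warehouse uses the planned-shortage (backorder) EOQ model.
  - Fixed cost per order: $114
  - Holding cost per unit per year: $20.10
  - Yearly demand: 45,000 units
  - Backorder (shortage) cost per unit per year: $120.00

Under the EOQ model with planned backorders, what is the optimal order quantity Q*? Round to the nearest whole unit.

Basic EOQ = √(2·45,000·114/20.1) = 714.456
Backorder adjustment √((H+b)/b) = √((20.1+120)/120) = 1.0805
Q* = 714.456 × 1.0805 ≈ 771.98

772 units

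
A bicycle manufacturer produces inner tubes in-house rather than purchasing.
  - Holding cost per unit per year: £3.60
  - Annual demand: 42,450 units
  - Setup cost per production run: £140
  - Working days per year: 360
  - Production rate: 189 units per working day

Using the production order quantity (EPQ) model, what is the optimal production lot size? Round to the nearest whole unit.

Daily demand d = 42,450/360 = 117.917; p = 189; 1 − d/p = 0.37610
EPQ = √(2DS / (H(1 − d/p)))
    = √(2 × 42,450 × 140 / (3.6 × 0.37610)) ≈ 2,962.88

2,963 units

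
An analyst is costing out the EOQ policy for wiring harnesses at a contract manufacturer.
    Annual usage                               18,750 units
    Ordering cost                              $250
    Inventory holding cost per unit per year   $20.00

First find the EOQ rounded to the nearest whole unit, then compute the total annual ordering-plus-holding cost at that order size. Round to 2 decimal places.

$13,693.07

EOQ = √(2DS/H) = √(2 × 18,750 × 250 / 20)
    = √(468,750.00) ≈ 684.65 → Q = 685 units
Annual ordering cost = (D/Q)·S = (18,750/685) × 250 = $6,843.07
Annual holding cost  = (Q/2)·H = (685/2) × 20 = $6,850.00
Total = $6,843.07 + $6,850.00 = $13,693.07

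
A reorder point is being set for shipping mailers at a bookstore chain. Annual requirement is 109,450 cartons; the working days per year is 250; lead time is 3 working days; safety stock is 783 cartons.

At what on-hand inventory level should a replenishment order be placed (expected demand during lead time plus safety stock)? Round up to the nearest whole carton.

Daily demand d = 109,450 / 250 = 437.800 cartons/day
Demand during lead time = 437.800 × 3 = 1,313.40
Reorder point = 1,313.40 + 783 = 2,096.40 → round up

2,097 cartons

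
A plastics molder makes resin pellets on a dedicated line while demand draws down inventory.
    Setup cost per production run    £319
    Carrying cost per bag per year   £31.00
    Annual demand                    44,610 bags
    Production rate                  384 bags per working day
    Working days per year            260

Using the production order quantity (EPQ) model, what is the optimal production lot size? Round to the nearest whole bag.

d = 44,610/260 = 171.5769 bags/day;  effective holding cost H(1 − d/p) = 31·(1 − 171.5769/384) = 17.14874
Q* = √(2DS / H_eff) = √(2·44,610·319 / 17.14874) ≈ 1,288.28

1,288 bags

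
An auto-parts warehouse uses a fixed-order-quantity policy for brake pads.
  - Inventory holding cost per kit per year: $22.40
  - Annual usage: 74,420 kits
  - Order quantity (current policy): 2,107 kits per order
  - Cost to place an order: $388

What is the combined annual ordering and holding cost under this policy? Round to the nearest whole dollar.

$37,303

Ordering: D/Q × S = 74,420/2,107 × $388 = $13,704.30
Holding:  Q/2 × H = 2,107/2 × $22.4 = $23,598.40
Total = $13,704.30 + $23,598.40 = $37,302.70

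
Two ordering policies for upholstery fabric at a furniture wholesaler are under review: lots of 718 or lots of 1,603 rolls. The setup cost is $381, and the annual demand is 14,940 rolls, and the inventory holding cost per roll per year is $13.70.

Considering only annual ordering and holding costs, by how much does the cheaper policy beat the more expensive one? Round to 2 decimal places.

Annual cost at Q: ordering D·S/Q plus holding Q·H/2.
TC(718) = (14,940/718)×381 + (718/2)×13.7 = $12,846.07
TC(1,603) = (14,940/1,603)×381 + (1,603/2)×13.7 = $14,531.48
|ΔTC| = |$12,846.07 − $14,531.48| = $1,685.41

$1,685.41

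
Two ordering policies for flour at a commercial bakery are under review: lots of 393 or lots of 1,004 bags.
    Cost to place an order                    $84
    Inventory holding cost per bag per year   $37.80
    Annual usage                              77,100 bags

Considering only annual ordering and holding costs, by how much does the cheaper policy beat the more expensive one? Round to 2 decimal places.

$1,519.11

TC(Q) = (D/Q)S + (Q/2)H
TC(393) = (77,100/393)×84 + (393/2)×37.8 = $23,907.09
TC(1,004) = (77,100/1,004)×84 + (1,004/2)×37.8 = $25,426.20
Cheaper: Q = 393.  Difference = $1,519.11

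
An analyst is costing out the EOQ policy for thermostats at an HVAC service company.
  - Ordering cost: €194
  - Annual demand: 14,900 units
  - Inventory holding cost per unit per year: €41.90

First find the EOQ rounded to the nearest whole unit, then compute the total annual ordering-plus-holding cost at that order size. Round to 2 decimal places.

Optimal lot size Q* = (2 × 14,900 × €194 / €41.9)^½ ≈ 371.45 → Q = 371 units
Annual ordering cost = (D/Q)·S = (14,900/371) × 194 = €7,791.37
Annual holding cost  = (Q/2)·H = (371/2) × 41.9 = €7,772.45
Total = €7,791.37 + €7,772.45 = €15,563.82

€15,563.82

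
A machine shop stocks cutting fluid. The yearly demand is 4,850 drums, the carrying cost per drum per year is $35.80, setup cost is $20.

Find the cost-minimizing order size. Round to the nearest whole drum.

Optimal lot size Q* = (2 × 4,850 × $20 / $35.8)^½ ≈ 73.61

74 drums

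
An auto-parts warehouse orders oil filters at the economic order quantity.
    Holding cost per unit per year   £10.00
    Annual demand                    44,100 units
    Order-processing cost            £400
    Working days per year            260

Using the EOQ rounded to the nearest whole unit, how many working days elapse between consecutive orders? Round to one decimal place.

Optimal lot size Q* = (2 × 44,100 × £400 / £10)^½ ≈ 1,878.30 → Q = 1,878 units
T = Q/D × 260 days = 1,878/44,100 × 260 = 11.072 days

11.1 days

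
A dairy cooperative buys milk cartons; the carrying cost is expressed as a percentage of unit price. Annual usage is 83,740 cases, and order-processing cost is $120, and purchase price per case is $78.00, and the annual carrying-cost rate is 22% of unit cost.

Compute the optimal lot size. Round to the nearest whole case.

Holding cost per case per year: H = 22% × $78 = $17.1600
Q* = √(2·D·S / H) = √(2·83,740·120 / 17.16) = √1,171,188.8 ≈ 1,082.21

1,082 cases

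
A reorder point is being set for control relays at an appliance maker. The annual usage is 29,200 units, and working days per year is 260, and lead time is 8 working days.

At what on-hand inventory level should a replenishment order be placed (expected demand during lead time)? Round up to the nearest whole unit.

899 units

Daily demand d = 29,200 / 260 = 112.308 units/day
Demand during lead time = 112.308 × 8 = 898.46
Reorder point = 898.46 → round up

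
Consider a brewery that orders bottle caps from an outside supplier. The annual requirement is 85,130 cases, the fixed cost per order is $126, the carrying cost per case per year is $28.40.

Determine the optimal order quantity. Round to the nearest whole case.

2DS/H = 2·85,130·126/28.4 = 755,378.87
EOQ = √755,378.87 ≈ 869.13

869 cases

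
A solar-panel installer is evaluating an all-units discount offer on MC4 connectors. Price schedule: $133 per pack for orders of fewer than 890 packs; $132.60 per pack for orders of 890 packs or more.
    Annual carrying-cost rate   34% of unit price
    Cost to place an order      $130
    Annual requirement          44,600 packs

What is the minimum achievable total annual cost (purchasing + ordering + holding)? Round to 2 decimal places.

$5,940,536.99

H₁ = 34%×$133 = $45.2200;  H₂ = 34%×$132.60 = $45.0840
EOQ₁ = √(2×44,600×130/45.2200) = 506.39  (< 890, feasible at tier 1)
EOQ₂ = √(2×44,600×130/45.0840) = 507.16  (< 890 → use Q = 890 at tier-2 price)
TC(tier 1 (EOQ₁), Q≈506.4) = $5,954,699.15
TC(tier 2, Q≈890.0) = $5,940,536.99
Minimum at tier 2: $5,940,536.99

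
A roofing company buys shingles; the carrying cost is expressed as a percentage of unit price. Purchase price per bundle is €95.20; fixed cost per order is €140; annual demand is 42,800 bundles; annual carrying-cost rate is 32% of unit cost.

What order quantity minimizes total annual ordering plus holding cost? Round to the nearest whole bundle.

Carrying cost H = €95.2 × 32% = €30.4640/bundle/yr
Q* = √(2·D·S / H) = √(2·42,800·140 / 30.464) = √393,382.4 ≈ 627.20

627 bundles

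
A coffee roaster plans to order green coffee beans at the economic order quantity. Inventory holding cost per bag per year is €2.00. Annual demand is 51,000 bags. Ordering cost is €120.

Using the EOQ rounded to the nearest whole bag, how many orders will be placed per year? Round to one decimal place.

20.6 orders per year

2DS/H = 2·51,000·120/2 = 6,120,000.00
EOQ = √6,120,000.00 ≈ 2,473.86 → Q = 2,474
N = D/Q = 51,000/2,474 ≈ 20.614 orders/yr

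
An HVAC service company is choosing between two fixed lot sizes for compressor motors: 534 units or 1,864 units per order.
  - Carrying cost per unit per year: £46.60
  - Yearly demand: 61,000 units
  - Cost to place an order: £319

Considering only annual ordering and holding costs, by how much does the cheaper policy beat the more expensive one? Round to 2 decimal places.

£4,988.30

Annual cost at Q: ordering D·S/Q plus holding Q·H/2.
TC(534) = (61,000/534)×319 + (534/2)×46.6 = £48,882.27
TC(1,864) = (61,000/1,864)×319 + (1,864/2)×46.6 = £53,870.58
Cheaper: Q = 534.  Difference = £4,988.30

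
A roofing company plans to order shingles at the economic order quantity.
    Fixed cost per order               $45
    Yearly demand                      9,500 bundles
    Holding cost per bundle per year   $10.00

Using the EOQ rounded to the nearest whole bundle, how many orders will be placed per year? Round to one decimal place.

32.5 orders per year

Q* = √(2·D·S / H) = √(2·9,500·45 / 10) = √85,500.0 ≈ 292.40 → Q = 292
N = D/Q = 9,500/292 ≈ 32.534 orders/yr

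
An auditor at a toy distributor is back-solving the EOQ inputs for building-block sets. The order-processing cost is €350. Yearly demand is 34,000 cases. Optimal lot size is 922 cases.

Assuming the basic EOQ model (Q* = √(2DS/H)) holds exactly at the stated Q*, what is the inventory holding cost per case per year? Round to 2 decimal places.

EOQ relation: Q² = 2DS/H, so rearrange for the unknown.
H = 2DS / Q² = 2 × 34,000 × 350 / 922² = 27.9972

€28.00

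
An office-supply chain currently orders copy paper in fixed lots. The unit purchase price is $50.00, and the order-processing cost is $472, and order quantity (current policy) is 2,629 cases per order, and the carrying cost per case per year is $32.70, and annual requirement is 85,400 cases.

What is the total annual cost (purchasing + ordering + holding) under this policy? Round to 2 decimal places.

$4,328,316.52

Orders/yr = 85,400/2,629 = 32.484; ordering cost = 32.484 × $472 = $15,332.37
Average inventory = 2,629/2 = 1314.5; holding cost = 1314.5 × $32.7 = $42,984.15
Purchase cost = D·C = 85,400 × 50 = $4,270,000.00
Total = $15,332.37 + $42,984.15 + $4,270,000.00 = $4,328,316.52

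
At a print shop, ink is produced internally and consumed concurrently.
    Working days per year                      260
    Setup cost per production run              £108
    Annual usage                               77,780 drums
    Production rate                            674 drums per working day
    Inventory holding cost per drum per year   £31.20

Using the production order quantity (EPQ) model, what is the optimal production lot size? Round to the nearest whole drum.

984 drums

Daily demand d = 77,780/260 = 299.154; p = 674; 1 − d/p = 0.55615
EPQ = √(2DS / (H(1 − d/p)))
    = √(2 × 77,780 × 108 / (31.2 × 0.55615)) ≈ 983.98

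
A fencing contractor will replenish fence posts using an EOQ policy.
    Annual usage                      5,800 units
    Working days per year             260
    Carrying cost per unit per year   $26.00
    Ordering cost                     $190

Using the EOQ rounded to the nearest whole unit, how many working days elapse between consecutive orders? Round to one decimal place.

Q* = √(2·D·S / H) = √(2·5,800·190 / 26) = √84,769.2 ≈ 291.15 → Q = 291 units
Days between orders = 260 / (D/Q) = 260 / 19.931 ≈ 13.045

13.0 days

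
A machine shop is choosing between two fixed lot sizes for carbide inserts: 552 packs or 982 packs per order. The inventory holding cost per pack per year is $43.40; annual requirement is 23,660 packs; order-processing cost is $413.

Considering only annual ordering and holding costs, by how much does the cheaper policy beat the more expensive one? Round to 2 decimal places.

$1,579.55

TC(Q) = (D/Q)S + (Q/2)H
TC(552) = (23,660/552)×413 + (552/2)×43.4 = $29,680.54
TC(982) = (23,660/982)×413 + (982/2)×43.4 = $31,260.09
|ΔTC| = |$29,680.54 − $31,260.09| = $1,579.55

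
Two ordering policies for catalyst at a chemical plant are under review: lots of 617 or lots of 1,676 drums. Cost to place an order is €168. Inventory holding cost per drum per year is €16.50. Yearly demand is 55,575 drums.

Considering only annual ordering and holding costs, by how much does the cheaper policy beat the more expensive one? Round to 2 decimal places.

Annual cost at Q: ordering D·S/Q plus holding Q·H/2.
TC(617) = (55,575/617)×168 + (617/2)×16.5 = €20,222.50
TC(1,676) = (55,575/1,676)×168 + (1,676/2)×16.5 = €19,397.76
Lots of 1,676 are cheaper by €824.74.

€824.74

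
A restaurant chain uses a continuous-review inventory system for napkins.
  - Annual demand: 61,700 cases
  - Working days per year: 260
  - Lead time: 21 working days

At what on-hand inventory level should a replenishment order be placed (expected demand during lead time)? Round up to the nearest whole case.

Daily demand d = 61,700 / 260 = 237.308 cases/day
Demand during lead time = 237.308 × 21 = 4,983.46
Reorder point = 4,983.46 → round up

4,984 cases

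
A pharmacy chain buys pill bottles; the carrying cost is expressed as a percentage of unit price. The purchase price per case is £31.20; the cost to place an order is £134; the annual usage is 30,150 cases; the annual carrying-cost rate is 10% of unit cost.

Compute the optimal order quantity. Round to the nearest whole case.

1,609 cases

Carrying cost H = £31.2 × 10% = £3.1200/case/yr
Q* = √(2·D·S / H) = √(2·30,150·134 / 3.12) = √2,589,807.7 ≈ 1,609.29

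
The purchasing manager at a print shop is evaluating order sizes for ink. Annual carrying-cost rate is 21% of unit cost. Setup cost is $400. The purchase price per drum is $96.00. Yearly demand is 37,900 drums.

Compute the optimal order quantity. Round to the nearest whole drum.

1,226 drums

Holding cost per drum per year: H = 21% × $96 = $20.1600
Q* = √(2·D·S / H) = √(2·37,900·400 / 20.16) = √1,503,968.3 ≈ 1,226.36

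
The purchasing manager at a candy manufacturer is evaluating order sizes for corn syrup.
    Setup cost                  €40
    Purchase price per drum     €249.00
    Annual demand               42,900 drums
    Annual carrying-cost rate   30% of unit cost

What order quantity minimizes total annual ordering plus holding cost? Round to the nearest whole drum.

214 drums

Carrying cost H = €249 × 30% = €74.7000/drum/yr
Optimal lot size Q* = (2 × 42,900 × €40 / €74.7)^½ ≈ 214.34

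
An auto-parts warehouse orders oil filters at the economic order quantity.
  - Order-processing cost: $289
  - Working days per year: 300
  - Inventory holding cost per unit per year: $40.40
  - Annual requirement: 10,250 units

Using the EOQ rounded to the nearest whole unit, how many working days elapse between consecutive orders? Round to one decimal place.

Optimal lot size Q* = (2 × 10,250 × $289 / $40.4)^½ ≈ 382.94 → Q = 383 units
Days between orders = 300 / (D/Q) = 300 / 26.762 ≈ 11.210

11.2 days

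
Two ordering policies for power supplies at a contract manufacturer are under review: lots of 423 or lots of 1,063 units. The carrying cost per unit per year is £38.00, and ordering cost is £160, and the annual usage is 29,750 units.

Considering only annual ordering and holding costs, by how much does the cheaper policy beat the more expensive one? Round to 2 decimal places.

For each Q, cost = (D/Q)·S + (Q/2)·H.
TC(423) = (29,750/423)×160 + (423/2)×38 = £19,289.96
TC(1,063) = (29,750/1,063)×160 + (1,063/2)×38 = £24,674.89
|ΔTC| = |£19,289.96 − £24,674.89| = £5,384.94

£5,384.94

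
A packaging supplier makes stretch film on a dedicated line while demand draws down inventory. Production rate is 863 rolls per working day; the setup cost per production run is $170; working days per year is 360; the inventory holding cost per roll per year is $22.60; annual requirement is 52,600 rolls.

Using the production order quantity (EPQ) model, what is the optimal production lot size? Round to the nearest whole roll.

d = 52,600/360 = 146.1111 rolls/day;  effective holding cost H(1 − d/p) = 22.6·(1 − 146.1111/863) = 18.77368
Q* = √(2DS / H_eff) = √(2·52,600·170 / 18.77368) ≈ 976.02

976 rolls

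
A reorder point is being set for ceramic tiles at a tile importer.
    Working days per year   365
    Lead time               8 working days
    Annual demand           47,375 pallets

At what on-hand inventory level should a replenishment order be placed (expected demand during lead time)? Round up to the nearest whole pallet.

1,039 pallets

Daily demand d = 47,375 / 365 = 129.795 pallets/day
Demand during lead time = 129.795 × 8 = 1,038.36
Reorder point = 1,038.36 → round up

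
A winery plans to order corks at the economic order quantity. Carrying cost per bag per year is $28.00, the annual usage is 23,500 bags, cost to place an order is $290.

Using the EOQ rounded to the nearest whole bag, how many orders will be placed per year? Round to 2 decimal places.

33.67 orders per year

Optimal lot size Q* = (2 × 23,500 × $290 / $28)^½ ≈ 697.70 → Q = 698
Orders per year = D/Q = 23,500 / 698 = 33.668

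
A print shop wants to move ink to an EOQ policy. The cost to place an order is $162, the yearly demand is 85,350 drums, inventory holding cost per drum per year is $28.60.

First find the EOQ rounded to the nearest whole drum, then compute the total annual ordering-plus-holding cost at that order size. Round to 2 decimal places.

$28,122.72

Q* = √(2·D·S / H) = √(2·85,350·162 / 28.6) = √966,902.1 ≈ 983.31 → Q = 983 drums
Annual ordering cost = (D/Q)·S = (85,350/983) × 162 = $14,065.82
Annual holding cost  = (Q/2)·H = (983/2) × 28.6 = $14,056.90
Total = $14,065.82 + $14,056.90 = $28,122.72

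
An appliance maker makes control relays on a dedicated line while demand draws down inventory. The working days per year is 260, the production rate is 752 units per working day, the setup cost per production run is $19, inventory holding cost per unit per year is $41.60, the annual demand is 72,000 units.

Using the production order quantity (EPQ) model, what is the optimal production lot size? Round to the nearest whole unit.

323 units

Daily demand d = 72,000/260 = 276.923; p = 752; 1 − d/p = 0.63175
EPQ = √(2DS / (H(1 − d/p)))
    = √(2 × 72,000 × 19 / (41.6 × 0.63175)) ≈ 322.65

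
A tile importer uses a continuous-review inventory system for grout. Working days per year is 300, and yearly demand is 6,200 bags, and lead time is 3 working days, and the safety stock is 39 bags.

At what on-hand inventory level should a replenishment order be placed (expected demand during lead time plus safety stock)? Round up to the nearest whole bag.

101 bags

Daily demand d = 6,200 / 300 = 20.667 bags/day
Demand during lead time = 20.667 × 3 = 62.00
Reorder point = 62.00 + 39 = 101.00 → round up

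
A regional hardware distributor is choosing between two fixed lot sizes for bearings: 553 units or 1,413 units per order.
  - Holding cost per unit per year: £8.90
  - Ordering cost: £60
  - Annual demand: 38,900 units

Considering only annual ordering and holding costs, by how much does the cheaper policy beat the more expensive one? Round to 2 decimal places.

For each Q, cost = (D/Q)·S + (Q/2)·H.
TC(553) = (38,900/553)×60 + (553/2)×8.9 = £6,681.46
TC(1,413) = (38,900/1,413)×60 + (1,413/2)×8.9 = £7,939.65
|ΔTC| = |£6,681.46 − £7,939.65| = £1,258.19

£1,258.19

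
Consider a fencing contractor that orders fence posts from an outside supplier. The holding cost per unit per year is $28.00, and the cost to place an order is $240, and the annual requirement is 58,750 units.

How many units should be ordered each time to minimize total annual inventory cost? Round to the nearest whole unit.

1,004 units

Q* = √(2·D·S / H) = √(2·58,750·240 / 28) = √1,007,142.9 ≈ 1,003.57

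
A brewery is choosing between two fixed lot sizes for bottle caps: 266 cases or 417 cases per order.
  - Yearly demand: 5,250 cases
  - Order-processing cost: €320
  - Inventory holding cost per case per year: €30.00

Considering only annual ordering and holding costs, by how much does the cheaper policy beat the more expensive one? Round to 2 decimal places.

Annual cost at Q: ordering D·S/Q plus holding Q·H/2.
TC(266) = (5,250/266)×320 + (266/2)×30 = €10,305.79
TC(417) = (5,250/417)×320 + (417/2)×30 = €10,283.78
Cheaper: Q = 417.  Difference = €22.01

€22.01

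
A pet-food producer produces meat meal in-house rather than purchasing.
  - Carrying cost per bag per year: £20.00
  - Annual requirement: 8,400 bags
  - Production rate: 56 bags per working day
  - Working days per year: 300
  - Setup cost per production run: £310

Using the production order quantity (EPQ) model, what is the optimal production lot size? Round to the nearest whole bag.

d = 8,400/300 = 28.0000 bags/day;  effective holding cost H(1 − d/p) = 20·(1 − 28.0000/56) = 10.00000
Q* = √(2DS / H_eff) = √(2·8,400·310 / 10.00000) ≈ 721.66

722 bags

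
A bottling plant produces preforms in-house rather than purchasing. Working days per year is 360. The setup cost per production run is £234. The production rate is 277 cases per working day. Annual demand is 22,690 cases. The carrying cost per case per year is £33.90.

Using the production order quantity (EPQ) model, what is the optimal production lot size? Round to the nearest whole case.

637 cases

Daily demand d = 22,690/360 = 63.028; p = 277; 1 − d/p = 0.77246
EPQ = √(2DS / (H(1 − d/p)))
    = √(2 × 22,690 × 234 / (33.9 × 0.77246)) ≈ 636.80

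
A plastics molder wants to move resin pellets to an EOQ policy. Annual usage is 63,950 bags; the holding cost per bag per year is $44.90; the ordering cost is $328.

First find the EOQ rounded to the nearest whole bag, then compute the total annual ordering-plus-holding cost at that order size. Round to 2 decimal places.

$43,400.57

Q* = √(2·D·S / H) = √(2·63,950·328 / 44.9) = √934,325.2 ≈ 966.60 → Q = 967 bags
Annual ordering cost = (D/Q)·S = (63,950/967) × 328 = $21,691.42
Annual holding cost  = (Q/2)·H = (967/2) × 44.9 = $21,709.15
Total = $21,691.42 + $21,709.15 = $43,400.57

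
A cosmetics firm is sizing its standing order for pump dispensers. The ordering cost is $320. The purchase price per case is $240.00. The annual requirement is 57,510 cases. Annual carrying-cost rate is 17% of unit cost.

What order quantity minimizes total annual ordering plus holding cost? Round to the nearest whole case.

950 cases

Holding cost per case per year: H = 17% × $240 = $40.8000
Q* = √(2·D·S / H) = √(2·57,510·320 / 40.8) = √902,117.6 ≈ 949.80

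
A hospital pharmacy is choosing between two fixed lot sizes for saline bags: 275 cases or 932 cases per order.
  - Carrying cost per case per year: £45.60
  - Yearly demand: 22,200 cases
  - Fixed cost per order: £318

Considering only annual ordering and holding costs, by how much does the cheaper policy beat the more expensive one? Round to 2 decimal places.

£3,116.99

For each Q, cost = (D/Q)·S + (Q/2)·H.
TC(275) = (22,200/275)×318 + (275/2)×45.6 = £31,941.27
TC(932) = (22,200/932)×318 + (932/2)×45.6 = £28,824.28
Lots of 932 are cheaper by £3,116.99.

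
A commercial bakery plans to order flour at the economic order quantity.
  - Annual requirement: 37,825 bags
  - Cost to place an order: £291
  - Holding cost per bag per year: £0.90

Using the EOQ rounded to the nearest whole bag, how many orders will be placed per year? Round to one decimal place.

Optimal lot size Q* = (2 × 37,825 × £291 / £0.9)^½ ≈ 4,945.72 → Q = 4,946
Orders per year = D/Q = 37,825 / 4,946 = 7.648

7.6 orders per year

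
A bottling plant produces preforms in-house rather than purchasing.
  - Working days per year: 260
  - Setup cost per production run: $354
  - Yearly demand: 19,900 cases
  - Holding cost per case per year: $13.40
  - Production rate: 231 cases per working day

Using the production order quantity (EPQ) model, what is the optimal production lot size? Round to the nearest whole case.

1,254 cases

d = 19,900/260 = 76.5385 cases/day;  effective holding cost H(1 − d/p) = 13.4·(1 − 76.5385/231) = 8.96011
Q* = √(2DS / H_eff) = √(2·19,900·354 / 8.96011) ≈ 1,253.97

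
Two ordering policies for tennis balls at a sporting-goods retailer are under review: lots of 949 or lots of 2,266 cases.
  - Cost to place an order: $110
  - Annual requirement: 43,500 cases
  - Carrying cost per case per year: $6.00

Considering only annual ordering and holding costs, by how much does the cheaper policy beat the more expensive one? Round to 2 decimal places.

Annual cost at Q: ordering D·S/Q plus holding Q·H/2.
TC(949) = (43,500/949)×110 + (949/2)×6 = $7,889.15
TC(2,266) = (43,500/2,266)×110 + (2,266/2)×6 = $8,909.65
Cheaper: Q = 949.  Difference = $1,020.50

$1,020.50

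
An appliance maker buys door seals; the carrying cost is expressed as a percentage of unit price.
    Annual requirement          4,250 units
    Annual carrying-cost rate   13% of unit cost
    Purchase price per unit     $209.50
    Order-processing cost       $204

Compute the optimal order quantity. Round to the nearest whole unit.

252 units

H = i·C = 0.13 × $209.5 = $27.2350 per unit-year
Optimal lot size Q* = (2 × 4,250 × $204 / $27.235)^½ ≈ 252.33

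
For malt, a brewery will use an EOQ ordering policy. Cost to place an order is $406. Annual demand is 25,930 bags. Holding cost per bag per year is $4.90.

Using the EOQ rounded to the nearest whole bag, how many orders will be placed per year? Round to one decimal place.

12.5 orders per year

Q* = √(2·D·S / H) = √(2·25,930·406 / 4.9) = √4,296,971.4 ≈ 2,072.91 → Q = 2,073
N = D/Q = 25,930/2,073 ≈ 12.508 orders/yr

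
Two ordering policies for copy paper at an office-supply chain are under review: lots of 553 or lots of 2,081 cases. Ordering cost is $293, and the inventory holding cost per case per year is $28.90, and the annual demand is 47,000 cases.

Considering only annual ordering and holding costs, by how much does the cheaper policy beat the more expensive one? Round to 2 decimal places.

$3,794.74

For each Q, cost = (D/Q)·S + (Q/2)·H.
TC(553) = (47,000/553)×293 + (553/2)×28.9 = $32,893.20
TC(2,081) = (47,000/2,081)×293 + (2,081/2)×28.9 = $36,687.94
|ΔTC| = |$32,893.20 − $36,687.94| = $3,794.74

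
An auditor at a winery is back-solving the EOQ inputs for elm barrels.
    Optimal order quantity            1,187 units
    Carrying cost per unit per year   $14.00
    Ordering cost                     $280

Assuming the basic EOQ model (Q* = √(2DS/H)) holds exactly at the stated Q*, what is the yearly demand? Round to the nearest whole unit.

35,224 units per year

Since Q* = (2DS/H)^½, squaring gives Q*²·H = 2DS.
D = Q²H / (2S) = 1,187² × 14 / (2 × 280) = 35,224.22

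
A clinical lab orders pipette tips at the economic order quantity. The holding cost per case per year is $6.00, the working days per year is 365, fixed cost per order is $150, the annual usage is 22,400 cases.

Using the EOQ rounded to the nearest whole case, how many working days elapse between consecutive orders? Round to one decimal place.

17.2 days

Optimal lot size Q* = (2 × 22,400 × $150 / $6)^½ ≈ 1,058.30 → Q = 1,058 cases
Days between orders = 365 / (D/Q) = 365 / 21.172 ≈ 17.240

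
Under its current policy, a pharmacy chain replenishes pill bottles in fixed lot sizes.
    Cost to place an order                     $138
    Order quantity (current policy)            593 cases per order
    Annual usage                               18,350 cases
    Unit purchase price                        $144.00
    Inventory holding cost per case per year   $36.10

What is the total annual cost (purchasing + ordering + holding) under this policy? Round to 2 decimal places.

Orders/yr = 18,350/593 = 30.944; ordering cost = 30.944 × $138 = $4,270.32
Average inventory = 593/2 = 296.5; holding cost = 296.5 × $36.1 = $10,703.65
Purchase cost = D·C = 18,350 × 144 = $2,642,400.00
Total = $4,270.32 + $10,703.65 + $2,642,400.00 = $2,657,373.97

$2,657,373.97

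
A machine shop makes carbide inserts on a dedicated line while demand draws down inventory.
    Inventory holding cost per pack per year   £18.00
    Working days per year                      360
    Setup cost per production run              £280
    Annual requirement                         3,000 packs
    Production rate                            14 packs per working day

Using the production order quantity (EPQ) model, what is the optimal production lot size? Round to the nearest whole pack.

480 packs

d = 3,000/360 = 8.3333 packs/day;  effective holding cost H(1 − d/p) = 18·(1 − 8.3333/14) = 7.28571
Q* = √(2DS / H_eff) = √(2·3,000·280 / 7.28571) ≈ 480.20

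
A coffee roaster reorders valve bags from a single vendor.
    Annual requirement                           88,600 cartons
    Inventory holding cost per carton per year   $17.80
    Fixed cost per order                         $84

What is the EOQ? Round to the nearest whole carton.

914 cartons

2DS/H = 2·88,600·84/17.8 = 836,224.72
EOQ = √836,224.72 ≈ 914.45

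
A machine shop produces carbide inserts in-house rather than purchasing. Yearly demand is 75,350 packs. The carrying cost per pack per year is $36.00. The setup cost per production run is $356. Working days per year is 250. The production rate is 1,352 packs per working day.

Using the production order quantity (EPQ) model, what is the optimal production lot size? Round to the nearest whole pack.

1,385 packs

d = 75,350/250 = 301.4000 packs/day;  effective holding cost H(1 − d/p) = 36·(1 − 301.4000/1352) = 27.97456
Q* = √(2DS / H_eff) = √(2·75,350·356 / 27.97456) ≈ 1,384.84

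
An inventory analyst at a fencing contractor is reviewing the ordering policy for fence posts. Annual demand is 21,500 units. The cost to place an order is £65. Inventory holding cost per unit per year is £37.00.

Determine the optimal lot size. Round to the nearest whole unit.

275 units

Q* = √(2·D·S / H) = √(2·21,500·65 / 37) = √75,540.5 ≈ 274.85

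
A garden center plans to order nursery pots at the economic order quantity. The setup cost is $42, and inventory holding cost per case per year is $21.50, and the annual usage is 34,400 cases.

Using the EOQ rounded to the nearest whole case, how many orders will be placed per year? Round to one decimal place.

EOQ = √(2DS/H) = √(2 × 34,400 × 42 / 21.5)
    = √(134,400.00) ≈ 366.61 → Q = 367
Orders per year = D/Q = 34,400 / 367 = 93.733

93.7 orders per year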